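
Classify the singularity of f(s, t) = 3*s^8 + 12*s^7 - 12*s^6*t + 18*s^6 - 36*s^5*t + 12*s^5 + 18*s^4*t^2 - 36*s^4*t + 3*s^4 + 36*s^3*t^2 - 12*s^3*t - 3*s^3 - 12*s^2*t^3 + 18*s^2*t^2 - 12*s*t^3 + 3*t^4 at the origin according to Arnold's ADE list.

E6

The Hessian of f at 0 has rank 0. Corank 2; j^3 = -3*s^3 is a perfect cube, so E-series; the 4-jet and mu = 6 give E_6.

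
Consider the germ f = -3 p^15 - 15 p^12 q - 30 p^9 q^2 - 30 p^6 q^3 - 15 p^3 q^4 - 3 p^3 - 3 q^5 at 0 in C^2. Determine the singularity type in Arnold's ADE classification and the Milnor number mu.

Type E8, Milnor number mu = 8.

The Hessian of f at 0 is [[0, 0], [0, 0]] with rank 0, so corank 2. A Groebner basis of the Jacobian ideal J(f) in C{p,q} is {q^4, p^2}; counting standard monomials gives mu = 8. Corank 2; j^3 = -3*p^3 is a perfect cube, so E-series; the 5-jet and mu = 8 give E_8.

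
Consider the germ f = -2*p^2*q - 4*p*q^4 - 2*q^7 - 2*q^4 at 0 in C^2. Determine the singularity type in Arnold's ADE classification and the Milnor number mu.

Type D5, Milnor number mu = 5.

The Hessian of f at 0 is [[0, 0], [0, 0]] with rank 0, so corank 2. A Groebner basis of the Jacobian ideal J(f) in C{p,q} is {p^3, p^2/4 + q^3, p*q}; counting standard monomials gives mu = 5. Corank 2; j^3 = -2*p^2*q has shape L^2 M (L != M), so D-series; mu = 5 gives D_5.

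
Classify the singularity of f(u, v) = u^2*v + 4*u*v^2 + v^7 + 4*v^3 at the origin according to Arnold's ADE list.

The Hessian of f at 0 has rank 0. Corank 2; j^3 = v*(u + 2*v)^2 has shape L^2 M (L != M), so D-series; mu = 8 gives D_8.

D_8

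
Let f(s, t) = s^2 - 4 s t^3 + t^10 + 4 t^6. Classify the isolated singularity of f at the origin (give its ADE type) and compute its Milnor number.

Type A_9, Milnor number mu = 9.

The Hessian of f at 0 has rank 1. Corank 1: A-series; mu = 9 gives A_9.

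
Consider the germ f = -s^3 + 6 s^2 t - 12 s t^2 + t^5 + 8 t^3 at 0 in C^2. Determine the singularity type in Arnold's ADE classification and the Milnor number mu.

Type E_8, Milnor number mu = 8.

The Hessian of f at 0 is [[0, 0], [0, 0]] with rank 0, so corank 2. A Groebner basis of the Jacobian ideal J(f) in C{s,t} is {t^4, s^2 - 4*s*t + 4*t^2}; counting standard monomials gives mu = 8. Corank 2; j^3 = -(s - 2*t)^3 is a perfect cube, so E-series; the 5-jet and mu = 8 give E_8.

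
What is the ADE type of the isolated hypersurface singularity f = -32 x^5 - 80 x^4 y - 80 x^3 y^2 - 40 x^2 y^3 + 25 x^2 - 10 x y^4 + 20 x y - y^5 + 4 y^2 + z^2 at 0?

A_4

The Hessian of f at 0 is [[50, 20, 0], [20, 8, 0], [0, 0, 2]] with rank 2, so corank 1. A Groebner basis of the Jacobian ideal J(f) in C{x,y,z} is {y^4, x + 2*y/5, z}; counting standard monomials gives mu = 4. Corank 1: A-series; mu = 4 gives A_4.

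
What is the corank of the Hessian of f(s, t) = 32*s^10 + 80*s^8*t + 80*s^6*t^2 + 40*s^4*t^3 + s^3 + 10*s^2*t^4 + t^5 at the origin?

Hessian at 0 has rank 0.

2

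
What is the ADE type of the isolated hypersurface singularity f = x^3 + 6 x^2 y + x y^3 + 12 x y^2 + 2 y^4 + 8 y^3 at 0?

E7

The Hessian of f at 0 is [[0, 0], [0, 0]] with rank 0, so corank 2. A Groebner basis of the Jacobian ideal J(f) in C{x,y} is {x^3 + 6*x^2*y + 48*x^2 + 192*x*y + 192*y^2, -6*x^2 + x*y^2 - 24*x*y - 24*y^2, 3*x^2 + 12*x*y + y^3 + 12*y^2}; counting standard monomials gives mu = 7. Corank 2; j^3 = (x + 2*y)^3 is a perfect cube, so E-series; the 4-jet and mu = 7 give E_7.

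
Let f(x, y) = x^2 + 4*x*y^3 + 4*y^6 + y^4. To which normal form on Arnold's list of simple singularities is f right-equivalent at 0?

A_{3}

The Hessian of f at 0 has rank 1. Corank 1: A-series; mu = 3 gives A_3.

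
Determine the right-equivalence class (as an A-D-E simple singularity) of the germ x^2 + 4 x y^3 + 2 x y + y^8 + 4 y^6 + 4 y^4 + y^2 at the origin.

The Hessian of f at 0 is [[2, 2], [2, 2]] with rank 1, so corank 1. A Groebner basis of the Jacobian ideal J(f) in C{x,y} is {x^3 - 3*x*y^2 + x + y, x^2*y + 2*x*y^2 - x/2 - y/2, x/2 + y^3 + y/2}; counting standard monomials gives mu = 7. Corank 1: A-series; mu = 7 gives A_7.

A_7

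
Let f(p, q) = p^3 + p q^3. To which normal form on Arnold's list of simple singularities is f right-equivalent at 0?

E_{7}

The Hessian of f at 0 is [[0, 0], [0, 0]] with rank 0, so corank 2. A Groebner basis of the Jacobian ideal J(f) in C{p,q} is {p^3, p*q^2, 3*p^2 + q^3}; counting standard monomials gives mu = 7. Corank 2; j^3 = p^3 is a perfect cube, so E-series; the 4-jet and mu = 7 give E_7.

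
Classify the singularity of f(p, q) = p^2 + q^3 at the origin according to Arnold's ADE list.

The Hessian of f at 0 has rank 1. Corank 1: A-series; mu = 2 gives A_2.

A_{2}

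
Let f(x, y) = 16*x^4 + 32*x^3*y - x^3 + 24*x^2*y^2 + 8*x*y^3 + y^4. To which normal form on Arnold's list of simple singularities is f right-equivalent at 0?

The Hessian of f at 0 has rank 0. Corank 2; j^3 = -x^3 is a perfect cube, so E-series; the 4-jet and mu = 6 give E_6.

E_6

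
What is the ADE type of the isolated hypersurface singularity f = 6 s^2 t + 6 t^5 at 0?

D_{6}

The Hessian of f at 0 is [[0, 0], [0, 0]] with rank 0, so corank 2. A Groebner basis of the Jacobian ideal J(f) in C{s,t} is {s^2/5 + t^4, s^3, s*t}; counting standard monomials gives mu = 6. Corank 2; j^3 = 6*s^2*t has shape L^2 M (L != M), so D-series; mu = 6 gives D_6.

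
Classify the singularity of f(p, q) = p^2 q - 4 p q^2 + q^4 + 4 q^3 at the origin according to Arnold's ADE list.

The Hessian of f at 0 has rank 0. Corank 2; j^3 = q*(p - 2*q)^2 has shape L^2 M (L != M), so D-series; mu = 5 gives D_5.

D_{5}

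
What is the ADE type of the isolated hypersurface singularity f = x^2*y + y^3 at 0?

D_4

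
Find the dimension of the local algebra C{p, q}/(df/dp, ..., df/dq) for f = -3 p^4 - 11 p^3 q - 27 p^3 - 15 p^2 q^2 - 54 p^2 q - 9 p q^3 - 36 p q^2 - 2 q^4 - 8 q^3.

The Hessian of f at 0 is [[0, 0], [0, 0]] with rank 0, so corank 2. A Groebner basis of the Jacobian ideal J(f) in C{p,q} is {19683*p^2 + 26244*p*q + q^4 + 27*q^3 + 8748*q^2, p^3 + 270*p^2 + 360*p*q + 2*q^3/3 + 120*q^2, p^2*q - 243*p^2 - 324*p*q - 7*q^3/9 - 108*q^2, 162*p^2 + p*q^2 + 216*p*q + 8*q^3/9 + 72*q^2}; counting standard monomials gives mu = 7. Corank 2; j^3 = -(3*p + 2*q)^3 is a perfect cube, so E-series; the 4-jet and mu = 7 give E_7.

7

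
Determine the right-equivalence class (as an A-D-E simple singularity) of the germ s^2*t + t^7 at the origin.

The Hessian of f at 0 is [[0, 0], [0, 0]] with rank 0, so corank 2. A Groebner basis of the Jacobian ideal J(f) in C{s,t} is {s^2/7 + t^6, s^3, s*t}; counting standard monomials gives mu = 8. Corank 2; j^3 = s^2*t has shape L^2 M (L != M), so D-series; mu = 8 gives D_8.

D_{8}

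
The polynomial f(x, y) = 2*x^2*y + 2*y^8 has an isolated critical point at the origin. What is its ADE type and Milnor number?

Type D9, Milnor number mu = 9.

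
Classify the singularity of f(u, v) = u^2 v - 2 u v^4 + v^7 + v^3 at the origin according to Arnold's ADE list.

D_4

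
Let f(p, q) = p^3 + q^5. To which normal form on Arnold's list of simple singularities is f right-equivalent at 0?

The Hessian of f at 0 has rank 0. Corank 2; j^3 = p^3 is a perfect cube, so E-series; the 5-jet and mu = 8 give E_8.

E_{8}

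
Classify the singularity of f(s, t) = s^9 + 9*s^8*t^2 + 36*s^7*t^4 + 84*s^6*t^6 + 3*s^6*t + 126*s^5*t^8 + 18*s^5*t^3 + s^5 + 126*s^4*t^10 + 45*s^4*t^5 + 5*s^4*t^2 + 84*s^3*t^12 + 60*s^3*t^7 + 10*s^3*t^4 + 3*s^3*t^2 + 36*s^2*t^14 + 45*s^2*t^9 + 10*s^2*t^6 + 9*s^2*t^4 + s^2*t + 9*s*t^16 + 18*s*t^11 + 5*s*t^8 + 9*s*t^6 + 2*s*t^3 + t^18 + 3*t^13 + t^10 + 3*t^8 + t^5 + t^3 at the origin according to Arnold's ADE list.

The Hessian of f at 0 has rank 0. Corank 2; j^3 = t*(s^2 + t^2) splits into three distinct lines over C (the quadratic factor has nonzero discriminant), so D_4.

D_{4}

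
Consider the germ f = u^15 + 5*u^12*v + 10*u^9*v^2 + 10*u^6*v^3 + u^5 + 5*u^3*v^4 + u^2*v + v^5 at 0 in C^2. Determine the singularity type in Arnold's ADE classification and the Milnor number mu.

Type D6, Milnor number mu = 6.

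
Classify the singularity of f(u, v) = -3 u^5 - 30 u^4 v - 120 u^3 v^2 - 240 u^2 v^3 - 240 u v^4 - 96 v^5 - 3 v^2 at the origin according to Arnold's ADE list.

A_4

The Hessian of f at 0 has rank 1. Corank 1: A-series; mu = 4 gives A_4.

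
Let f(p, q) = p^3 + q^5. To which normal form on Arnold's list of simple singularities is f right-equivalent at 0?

The Hessian of f at 0 is [[0, 0], [0, 0]] with rank 0, so corank 2. A Groebner basis of the Jacobian ideal J(f) in C{p,q} is {q^4, p^2}; counting standard monomials gives mu = 8. Corank 2; j^3 = p^3 is a perfect cube, so E-series; the 5-jet and mu = 8 give E_8.

E_8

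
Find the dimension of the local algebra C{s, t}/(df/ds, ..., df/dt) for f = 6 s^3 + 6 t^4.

6

The Hessian of f at 0 has rank 0. Corank 2; j^3 = 6*s^3 is a perfect cube, so E-series; the 4-jet and mu = 6 give E_6.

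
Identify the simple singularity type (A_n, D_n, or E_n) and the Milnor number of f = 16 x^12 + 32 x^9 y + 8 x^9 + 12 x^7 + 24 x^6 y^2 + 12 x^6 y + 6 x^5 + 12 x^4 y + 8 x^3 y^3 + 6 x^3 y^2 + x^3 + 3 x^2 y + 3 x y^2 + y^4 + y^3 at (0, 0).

Type E6, Milnor number mu = 6.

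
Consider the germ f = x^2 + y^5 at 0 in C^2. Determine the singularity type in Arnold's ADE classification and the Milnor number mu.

Type A_{4}, Milnor number mu = 4.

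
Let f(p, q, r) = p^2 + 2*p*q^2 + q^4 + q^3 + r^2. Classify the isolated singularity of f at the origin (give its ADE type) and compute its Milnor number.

The Hessian of f at 0 has rank 2. Corank 1: A-series; mu = 2 gives A_2.

Type A_{2}, Milnor number mu = 2.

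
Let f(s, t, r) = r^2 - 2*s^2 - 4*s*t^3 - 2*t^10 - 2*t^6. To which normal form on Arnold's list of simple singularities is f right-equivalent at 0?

A_{9}

The Hessian of f at 0 has rank 2. Corank 1: A-series; mu = 9 gives A_9.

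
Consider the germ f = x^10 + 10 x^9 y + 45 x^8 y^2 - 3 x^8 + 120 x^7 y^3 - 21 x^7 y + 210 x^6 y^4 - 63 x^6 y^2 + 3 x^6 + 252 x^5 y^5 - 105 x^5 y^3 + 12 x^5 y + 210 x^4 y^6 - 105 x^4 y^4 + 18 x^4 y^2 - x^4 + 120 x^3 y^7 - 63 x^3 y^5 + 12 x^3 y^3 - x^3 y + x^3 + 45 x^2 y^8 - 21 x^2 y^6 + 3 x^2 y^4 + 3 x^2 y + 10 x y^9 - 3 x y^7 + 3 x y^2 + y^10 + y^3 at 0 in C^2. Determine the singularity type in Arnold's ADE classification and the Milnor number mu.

Type E_7, Milnor number mu = 7.

The Hessian of f at 0 is [[0, 0], [0, 0]] with rank 0, so corank 2. A Groebner basis of the Jacobian ideal J(f) in C{x,y} is {3*x^2 + 6*x*y + y^4 + y^3 + 3*y^2, x^3 - 3*x^2 - 6*x*y - 3*y^2, x^2*y + 3*x^2 + 6*x*y + 3*y^2, -2*x^2 + x*y^2 - 4*x*y + y^3/3 - 2*y^2}; counting standard monomials gives mu = 7. Corank 2; j^3 = (x + y)^3 is a perfect cube, so E-series; the 4-jet and mu = 7 give E_7.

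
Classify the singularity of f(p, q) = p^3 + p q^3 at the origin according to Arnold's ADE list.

The Hessian of f at 0 is [[0, 0], [0, 0]] with rank 0, so corank 2. A Groebner basis of the Jacobian ideal J(f) in C{p,q} is {p^3, p*q^2, 3*p^2 + q^3}; counting standard monomials gives mu = 7. Corank 2; j^3 = p^3 is a perfect cube, so E-series; the 4-jet and mu = 7 give E_7.

E7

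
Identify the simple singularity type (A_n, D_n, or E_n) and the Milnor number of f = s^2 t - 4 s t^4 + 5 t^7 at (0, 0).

Type D_8, Milnor number mu = 8.

The Hessian of f at 0 has rank 0. Corank 2; j^3 = s^2*t has shape L^2 M (L != M), so D-series; mu = 8 gives D_8.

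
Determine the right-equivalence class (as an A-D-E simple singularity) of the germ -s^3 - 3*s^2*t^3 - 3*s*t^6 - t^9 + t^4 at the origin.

E6

The Hessian of f at 0 has rank 0. Corank 2; j^3 = -s^3 is a perfect cube, so E-series; the 4-jet and mu = 6 give E_6.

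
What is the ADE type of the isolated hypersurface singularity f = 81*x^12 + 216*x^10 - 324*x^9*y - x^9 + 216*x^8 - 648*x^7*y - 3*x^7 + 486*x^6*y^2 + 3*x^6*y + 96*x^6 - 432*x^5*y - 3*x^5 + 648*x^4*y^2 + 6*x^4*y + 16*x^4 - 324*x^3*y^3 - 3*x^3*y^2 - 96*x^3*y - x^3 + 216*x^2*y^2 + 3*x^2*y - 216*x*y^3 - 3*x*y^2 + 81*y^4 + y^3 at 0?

The Hessian of f at 0 has rank 0. Corank 2; j^3 = -(x - y)^3 is a perfect cube, so E-series; the 4-jet and mu = 6 give E_6.

E6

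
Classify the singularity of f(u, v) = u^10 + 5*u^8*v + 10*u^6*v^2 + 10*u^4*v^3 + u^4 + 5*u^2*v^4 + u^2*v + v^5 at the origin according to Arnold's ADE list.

D6

The Hessian of f at 0 is [[0, 0], [0, 0]] with rank 0, so corank 2. A Groebner basis of the Jacobian ideal J(f) in C{u,v} is {u^2/5 + v^4, u^3, u*v}; counting standard monomials gives mu = 6. Corank 2; j^3 = u^2*v has shape L^2 M (L != M), so D-series; mu = 6 gives D_6.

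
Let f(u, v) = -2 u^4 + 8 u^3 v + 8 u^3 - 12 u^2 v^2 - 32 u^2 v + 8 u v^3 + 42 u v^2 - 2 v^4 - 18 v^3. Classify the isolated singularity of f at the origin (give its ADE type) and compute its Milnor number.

Type D_{5}, Milnor number mu = 5.

The Hessian of f at 0 is [[0, 0], [0, 0]] with rank 0, so corank 2. A Groebner basis of the Jacobian ideal J(f) in C{u,v} is {u*v^2 + 6*u*v - 9*v^2, 4*u*v + v^3 - 6*v^2, u^2 - 5*u*v/2 + 3*v^2/2}; counting standard monomials gives mu = 5. Corank 2; j^3 = 2*(u - v)*(2*u - 3*v)^2 has shape L^2 M (L != M), so D-series; mu = 5 gives D_5.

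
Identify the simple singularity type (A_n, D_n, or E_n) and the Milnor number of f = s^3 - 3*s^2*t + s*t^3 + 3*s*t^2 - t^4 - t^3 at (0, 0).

Type E_7, Milnor number mu = 7.

The Hessian of f at 0 has rank 0. Corank 2; j^3 = (s - t)^3 is a perfect cube, so E-series; the 4-jet and mu = 7 give E_7.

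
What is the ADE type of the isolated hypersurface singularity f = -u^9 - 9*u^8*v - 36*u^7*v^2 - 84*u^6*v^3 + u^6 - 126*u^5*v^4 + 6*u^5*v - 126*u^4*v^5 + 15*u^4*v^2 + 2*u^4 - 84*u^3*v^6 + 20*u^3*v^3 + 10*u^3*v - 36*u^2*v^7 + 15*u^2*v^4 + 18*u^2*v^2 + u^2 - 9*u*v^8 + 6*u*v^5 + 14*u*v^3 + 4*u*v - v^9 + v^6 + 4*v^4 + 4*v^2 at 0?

A8

The Hessian of f at 0 has rank 1. Corank 1: A-series; mu = 8 gives A_8.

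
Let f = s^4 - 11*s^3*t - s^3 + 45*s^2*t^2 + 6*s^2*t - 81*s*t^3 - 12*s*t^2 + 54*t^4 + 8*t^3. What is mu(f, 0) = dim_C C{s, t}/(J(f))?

7

The Hessian of f at 0 has rank 0. Corank 2; j^3 = -(s - 2*t)^3 is a perfect cube, so E-series; the 4-jet and mu = 7 give E_7.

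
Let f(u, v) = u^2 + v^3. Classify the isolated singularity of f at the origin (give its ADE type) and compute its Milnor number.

Type A_2, Milnor number mu = 2.

The Hessian of f at 0 has rank 1. Corank 1: A-series; mu = 2 gives A_2.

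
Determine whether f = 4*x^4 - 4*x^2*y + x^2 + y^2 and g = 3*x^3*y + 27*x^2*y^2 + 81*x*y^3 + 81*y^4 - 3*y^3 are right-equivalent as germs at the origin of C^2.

The Hessian of f at 0 has rank 2. Corank 0: nondegenerate Morse point, so A_1. The Hessian of g at 0 has rank 0. Corank 2; j^3 = -3*y^3 is a perfect cube, so E-series; the 4-jet and mu = 7 give E_7. f is A_1 but g is E_7, hence not right-equivalent.

No.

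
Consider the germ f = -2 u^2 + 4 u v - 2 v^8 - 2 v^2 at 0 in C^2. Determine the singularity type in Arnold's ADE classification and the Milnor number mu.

Type A_7, Milnor number mu = 7.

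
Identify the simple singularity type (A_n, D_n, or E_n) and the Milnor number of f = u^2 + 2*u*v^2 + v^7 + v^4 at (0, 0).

Type A_{6}, Milnor number mu = 6.

The Hessian of f at 0 is [[2, 0], [0, 0]] with rank 1, so corank 1. A Groebner basis of the Jacobian ideal J(f) in C{u,v} is {u^3, u + v^2}; counting standard monomials gives mu = 6. Corank 1: A-series; mu = 6 gives A_6.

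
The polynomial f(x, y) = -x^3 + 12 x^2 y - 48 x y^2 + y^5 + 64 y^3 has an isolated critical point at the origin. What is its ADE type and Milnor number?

Type E_{8}, Milnor number mu = 8.

The Hessian of f at 0 is [[0, 0], [0, 0]] with rank 0, so corank 2. A Groebner basis of the Jacobian ideal J(f) in C{x,y} is {y^4, x^2 - 8*x*y + 16*y^2}; counting standard monomials gives mu = 8. Corank 2; j^3 = -(x - 4*y)^3 is a perfect cube, so E-series; the 5-jet and mu = 8 give E_8.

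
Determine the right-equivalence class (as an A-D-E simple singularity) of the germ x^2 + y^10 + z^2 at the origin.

A9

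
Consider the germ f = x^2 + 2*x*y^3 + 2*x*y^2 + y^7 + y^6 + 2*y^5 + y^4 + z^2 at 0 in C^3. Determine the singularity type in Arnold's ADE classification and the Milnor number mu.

Type A_6, Milnor number mu = 6.

The Hessian of f at 0 has rank 2. Corank 1: A-series; mu = 6 gives A_6.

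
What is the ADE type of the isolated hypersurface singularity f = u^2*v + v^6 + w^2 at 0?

D7

The Hessian of f at 0 has rank 1. Corank 2; j^3 = u^2*v has shape L^2 M (L != M), so D-series; mu = 7 gives D_7.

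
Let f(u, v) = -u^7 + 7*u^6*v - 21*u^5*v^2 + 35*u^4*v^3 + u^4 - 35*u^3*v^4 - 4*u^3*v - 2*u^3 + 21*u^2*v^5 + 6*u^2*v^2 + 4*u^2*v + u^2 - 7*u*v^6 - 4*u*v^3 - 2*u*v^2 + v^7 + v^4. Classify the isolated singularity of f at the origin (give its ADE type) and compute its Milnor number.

Type A_6, Milnor number mu = 6.

The Hessian of f at 0 has rank 1. Corank 1: A-series; mu = 6 gives A_6.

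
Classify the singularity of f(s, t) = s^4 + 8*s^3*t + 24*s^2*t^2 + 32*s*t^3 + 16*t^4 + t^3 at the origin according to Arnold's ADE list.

The Hessian of f at 0 is [[0, 0], [0, 0]] with rank 0, so corank 2. A Groebner basis of the Jacobian ideal J(f) in C{s,t} is {s^3 + 6*s^2*t, t^2}; counting standard monomials gives mu = 6. Corank 2; j^3 = t^3 is a perfect cube, so E-series; the 4-jet and mu = 6 give E_6.

E_{6}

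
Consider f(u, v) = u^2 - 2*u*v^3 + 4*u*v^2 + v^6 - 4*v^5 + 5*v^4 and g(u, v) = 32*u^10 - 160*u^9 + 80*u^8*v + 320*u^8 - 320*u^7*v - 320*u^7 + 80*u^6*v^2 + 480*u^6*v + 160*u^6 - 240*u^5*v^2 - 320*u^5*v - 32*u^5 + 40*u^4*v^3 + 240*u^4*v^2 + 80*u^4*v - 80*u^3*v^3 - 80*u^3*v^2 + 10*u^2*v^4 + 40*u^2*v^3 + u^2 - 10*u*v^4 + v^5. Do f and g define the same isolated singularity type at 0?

The Hessian of f at 0 has rank 1. Corank 1: A-series; mu = 3 gives A_3. The Hessian of g at 0 has rank 1. Corank 1: A-series; mu = 4 gives A_4. f is A_3 but g is A_4, hence not right-equivalent.

No.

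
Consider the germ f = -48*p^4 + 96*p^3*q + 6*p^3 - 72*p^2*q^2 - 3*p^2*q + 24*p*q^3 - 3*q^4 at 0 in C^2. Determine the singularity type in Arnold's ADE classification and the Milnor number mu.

The Hessian of f at 0 has rank 0. Corank 2; j^3 = 3*p^2*(2*p - q) has shape L^2 M (L != M), so D-series; mu = 5 gives D_5.

Type D_5, Milnor number mu = 5.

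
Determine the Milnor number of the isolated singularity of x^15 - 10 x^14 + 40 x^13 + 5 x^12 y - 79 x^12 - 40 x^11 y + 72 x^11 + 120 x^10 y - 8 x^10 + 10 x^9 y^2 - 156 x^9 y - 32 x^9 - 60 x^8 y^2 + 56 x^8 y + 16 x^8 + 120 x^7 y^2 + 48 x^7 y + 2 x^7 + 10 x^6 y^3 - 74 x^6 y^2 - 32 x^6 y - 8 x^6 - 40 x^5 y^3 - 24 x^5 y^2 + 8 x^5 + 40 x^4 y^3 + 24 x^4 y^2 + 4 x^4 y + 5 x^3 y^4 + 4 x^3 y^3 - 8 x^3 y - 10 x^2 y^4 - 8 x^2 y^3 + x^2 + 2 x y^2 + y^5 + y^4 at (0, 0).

The Hessian of f at 0 is [[2, 0], [0, 0]] with rank 1, so corank 1. A Groebner basis of the Jacobian ideal J(f) in C{x,y} is {x^2, x + y^2}; counting standard monomials gives mu = 4. Corank 1: A-series; mu = 4 gives A_4.

4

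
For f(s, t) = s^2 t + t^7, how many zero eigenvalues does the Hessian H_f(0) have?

2

Hessian at 0 has rank 0.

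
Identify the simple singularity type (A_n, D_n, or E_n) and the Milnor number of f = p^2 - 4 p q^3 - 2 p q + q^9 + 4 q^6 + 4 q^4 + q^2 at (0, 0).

The Hessian of f at 0 is [[2, -2], [-2, 2]] with rank 1, so corank 1. A Groebner basis of the Jacobian ideal J(f) in C{p,q} is {p^2*q^2 - p^2 + 3*p*q/2 - q^2/2, p^3 - 3*p^2*q + 3*p*q^2 - p/2 + q/2, -p/2 + q^3 + q/2}; counting standard monomials gives mu = 8. Corank 1: A-series; mu = 8 gives A_8.

Type A_8, Milnor number mu = 8.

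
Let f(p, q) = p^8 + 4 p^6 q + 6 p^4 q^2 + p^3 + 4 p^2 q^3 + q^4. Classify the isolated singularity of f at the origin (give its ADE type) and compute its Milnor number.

Type E_6, Milnor number mu = 6.

The Hessian of f at 0 has rank 0. Corank 2; j^3 = p^3 is a perfect cube, so E-series; the 4-jet and mu = 6 give E_6.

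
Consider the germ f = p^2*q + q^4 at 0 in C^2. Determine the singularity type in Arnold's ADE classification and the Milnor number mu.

The Hessian of f at 0 is [[0, 0], [0, 0]] with rank 0, so corank 2. A Groebner basis of the Jacobian ideal J(f) in C{p,q} is {p^3, p^2/4 + q^3, p*q}; counting standard monomials gives mu = 5. Corank 2; j^3 = p^2*q has shape L^2 M (L != M), so D-series; mu = 5 gives D_5.

Type D_5, Milnor number mu = 5.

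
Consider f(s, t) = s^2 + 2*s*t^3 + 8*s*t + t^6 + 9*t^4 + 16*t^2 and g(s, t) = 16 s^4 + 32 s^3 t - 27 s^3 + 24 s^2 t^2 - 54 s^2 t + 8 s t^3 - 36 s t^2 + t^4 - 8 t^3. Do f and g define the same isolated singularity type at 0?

No.

The Hessian of f at 0 has rank 1. Corank 1: A-series; mu = 3 gives A_3. The Hessian of g at 0 has rank 0. Corank 2; j^3 = -(3*s + 2*t)^3 is a perfect cube, so E-series; the 4-jet and mu = 6 give E_6. f is A_3 but g is E_6, hence not right-equivalent.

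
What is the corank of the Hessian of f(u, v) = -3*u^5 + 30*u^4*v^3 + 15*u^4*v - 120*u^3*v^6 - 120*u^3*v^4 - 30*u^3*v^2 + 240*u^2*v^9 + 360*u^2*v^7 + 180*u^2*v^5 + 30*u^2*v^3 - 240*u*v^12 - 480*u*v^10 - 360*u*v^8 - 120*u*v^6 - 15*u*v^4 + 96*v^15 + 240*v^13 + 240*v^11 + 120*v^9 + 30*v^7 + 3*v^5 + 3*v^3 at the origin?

2

The Hessian at 0 is [[0, 0], [0, 0]] of rank 0; hence corank 2.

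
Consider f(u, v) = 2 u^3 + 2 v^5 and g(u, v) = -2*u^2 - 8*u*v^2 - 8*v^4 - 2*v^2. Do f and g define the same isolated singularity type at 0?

No.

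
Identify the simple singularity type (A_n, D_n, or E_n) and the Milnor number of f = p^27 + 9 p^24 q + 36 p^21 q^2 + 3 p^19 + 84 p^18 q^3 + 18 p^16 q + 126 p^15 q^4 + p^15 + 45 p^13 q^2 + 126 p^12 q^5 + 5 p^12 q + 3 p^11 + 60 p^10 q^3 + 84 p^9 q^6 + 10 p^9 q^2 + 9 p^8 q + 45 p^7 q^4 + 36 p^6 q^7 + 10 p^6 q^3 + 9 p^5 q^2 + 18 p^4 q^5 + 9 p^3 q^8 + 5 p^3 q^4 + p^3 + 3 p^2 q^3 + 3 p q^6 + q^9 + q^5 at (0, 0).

Type E8, Milnor number mu = 8.

The Hessian of f at 0 is [[0, 0], [0, 0]] with rank 0, so corank 2. A Groebner basis of the Jacobian ideal J(f) in C{p,q} is {p^2/2 + p*q^3, q^4, p^3, p^2*q}; counting standard monomials gives mu = 8. Corank 2; j^3 = p^3 is a perfect cube, so E-series; the 5-jet and mu = 8 give E_8.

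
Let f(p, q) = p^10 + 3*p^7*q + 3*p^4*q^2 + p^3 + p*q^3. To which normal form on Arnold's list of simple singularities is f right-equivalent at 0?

The Hessian of f at 0 is [[0, 0], [0, 0]] with rank 0, so corank 2. A Groebner basis of the Jacobian ideal J(f) in C{p,q} is {p^3, p*q^2, 3*p^2 + q^3}; counting standard monomials gives mu = 7. Corank 2; j^3 = p^3 is a perfect cube, so E-series; the 4-jet and mu = 7 give E_7.

E_7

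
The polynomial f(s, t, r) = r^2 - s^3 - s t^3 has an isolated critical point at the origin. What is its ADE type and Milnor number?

Type E7, Milnor number mu = 7.

The Hessian of f at 0 has rank 1. Corank 2; j^3 = -s^3 is a perfect cube, so E-series; the 4-jet and mu = 7 give E_7.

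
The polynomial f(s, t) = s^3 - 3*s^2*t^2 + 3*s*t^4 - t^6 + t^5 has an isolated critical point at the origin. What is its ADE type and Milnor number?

Type E_8, Milnor number mu = 8.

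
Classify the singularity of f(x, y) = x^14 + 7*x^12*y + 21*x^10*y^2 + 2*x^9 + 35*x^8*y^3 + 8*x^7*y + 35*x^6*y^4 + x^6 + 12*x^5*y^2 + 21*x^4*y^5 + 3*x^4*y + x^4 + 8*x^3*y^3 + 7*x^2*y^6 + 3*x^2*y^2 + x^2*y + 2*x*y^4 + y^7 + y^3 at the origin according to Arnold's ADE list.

D_4

The Hessian of f at 0 has rank 0. Corank 2; j^3 = y*(x^2 + y^2) splits into three distinct lines over C (the quadratic factor has nonzero discriminant), so D_4.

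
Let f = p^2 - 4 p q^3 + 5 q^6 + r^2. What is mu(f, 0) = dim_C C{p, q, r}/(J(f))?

5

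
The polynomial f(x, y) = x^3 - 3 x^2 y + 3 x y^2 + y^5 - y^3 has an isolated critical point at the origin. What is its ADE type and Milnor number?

The Hessian of f at 0 is [[0, 0], [0, 0]] with rank 0, so corank 2. A Groebner basis of the Jacobian ideal J(f) in C{x,y} is {y^4, x^2 - 2*x*y + y^2}; counting standard monomials gives mu = 8. Corank 2; j^3 = (x - y)^3 is a perfect cube, so E-series; the 5-jet and mu = 8 give E_8.

Type E8, Milnor number mu = 8.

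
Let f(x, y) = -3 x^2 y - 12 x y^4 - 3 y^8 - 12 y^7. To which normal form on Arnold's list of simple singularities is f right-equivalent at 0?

The Hessian of f at 0 has rank 0. Corank 2; j^3 = -3*x^2*y has shape L^2 M (L != M), so D-series; mu = 9 gives D_9.

D_9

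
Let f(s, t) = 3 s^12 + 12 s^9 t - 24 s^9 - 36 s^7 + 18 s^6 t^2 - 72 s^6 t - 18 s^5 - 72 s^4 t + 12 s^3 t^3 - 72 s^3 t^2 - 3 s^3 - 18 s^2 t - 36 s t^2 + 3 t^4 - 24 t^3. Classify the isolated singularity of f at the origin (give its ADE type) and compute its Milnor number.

Type E6, Milnor number mu = 6.

The Hessian of f at 0 has rank 0. Corank 2; j^3 = -3*(s + 2*t)^3 is a perfect cube, so E-series; the 4-jet and mu = 6 give E_6.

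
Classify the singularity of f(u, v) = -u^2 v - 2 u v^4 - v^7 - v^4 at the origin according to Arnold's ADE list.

D5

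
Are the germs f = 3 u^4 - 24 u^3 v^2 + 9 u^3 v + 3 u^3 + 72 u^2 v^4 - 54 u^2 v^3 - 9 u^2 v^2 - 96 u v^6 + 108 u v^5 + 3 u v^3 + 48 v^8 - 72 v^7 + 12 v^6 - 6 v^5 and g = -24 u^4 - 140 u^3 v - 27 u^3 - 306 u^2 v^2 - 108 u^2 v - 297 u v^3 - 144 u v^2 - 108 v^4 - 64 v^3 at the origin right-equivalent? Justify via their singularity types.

Yes.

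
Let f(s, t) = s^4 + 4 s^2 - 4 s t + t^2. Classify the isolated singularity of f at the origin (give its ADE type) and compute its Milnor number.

The Hessian of f at 0 has rank 1. Corank 1: A-series; mu = 3 gives A_3.

Type A3, Milnor number mu = 3.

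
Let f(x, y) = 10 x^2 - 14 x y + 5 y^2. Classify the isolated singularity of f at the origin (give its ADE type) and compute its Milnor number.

Type A_{1}, Milnor number mu = 1.

The Hessian of f at 0 is [[20, -14], [-14, 10]] with rank 2, so corank 0. A Groebner basis of the Jacobian ideal J(f) in C{x,y} is {x, y}; counting standard monomials gives mu = 1. Corank 0: nondegenerate Morse point, so A_1.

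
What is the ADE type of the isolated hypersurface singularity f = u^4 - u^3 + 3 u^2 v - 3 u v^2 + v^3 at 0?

E_6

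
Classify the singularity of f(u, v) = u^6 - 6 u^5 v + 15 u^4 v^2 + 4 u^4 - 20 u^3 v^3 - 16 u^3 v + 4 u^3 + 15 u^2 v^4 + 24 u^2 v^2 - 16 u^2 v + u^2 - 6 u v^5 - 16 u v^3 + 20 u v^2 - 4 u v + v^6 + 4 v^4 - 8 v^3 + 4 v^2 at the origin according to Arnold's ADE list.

A_{5}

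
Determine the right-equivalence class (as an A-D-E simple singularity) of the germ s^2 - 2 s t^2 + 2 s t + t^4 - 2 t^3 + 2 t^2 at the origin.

The Hessian of f at 0 is [[2, 2], [2, 4]] with rank 2, so corank 0. A Groebner basis of the Jacobian ideal J(f) in C{s,t} is {s, t}; counting standard monomials gives mu = 1. Corank 0: nondegenerate Morse point, so A_1.

A_{1}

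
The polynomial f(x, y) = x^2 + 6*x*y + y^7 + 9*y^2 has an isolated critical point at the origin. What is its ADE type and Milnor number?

The Hessian of f at 0 is [[2, 6], [6, 18]] with rank 1, so corank 1. A Groebner basis of the Jacobian ideal J(f) in C{x,y} is {y^6, x + 3*y}; counting standard monomials gives mu = 6. Corank 1: A-series; mu = 6 gives A_6.

Type A_6, Milnor number mu = 6.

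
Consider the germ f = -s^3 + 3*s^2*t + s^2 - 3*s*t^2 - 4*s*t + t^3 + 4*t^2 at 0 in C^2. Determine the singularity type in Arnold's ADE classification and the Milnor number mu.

Type A_2, Milnor number mu = 2.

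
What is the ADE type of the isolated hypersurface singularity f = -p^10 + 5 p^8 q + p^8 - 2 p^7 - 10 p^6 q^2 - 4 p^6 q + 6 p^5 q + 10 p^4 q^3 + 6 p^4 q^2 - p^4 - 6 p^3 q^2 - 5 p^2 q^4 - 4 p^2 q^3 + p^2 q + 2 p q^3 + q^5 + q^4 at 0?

D_{5}

The Hessian of f at 0 has rank 0. Corank 2; j^3 = p^2*q has shape L^2 M (L != M), so D-series; mu = 5 gives D_5.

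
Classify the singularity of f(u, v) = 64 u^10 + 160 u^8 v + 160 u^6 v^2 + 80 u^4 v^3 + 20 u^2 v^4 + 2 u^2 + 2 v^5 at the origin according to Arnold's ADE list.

A4

The Hessian of f at 0 has rank 1. Corank 1: A-series; mu = 4 gives A_4.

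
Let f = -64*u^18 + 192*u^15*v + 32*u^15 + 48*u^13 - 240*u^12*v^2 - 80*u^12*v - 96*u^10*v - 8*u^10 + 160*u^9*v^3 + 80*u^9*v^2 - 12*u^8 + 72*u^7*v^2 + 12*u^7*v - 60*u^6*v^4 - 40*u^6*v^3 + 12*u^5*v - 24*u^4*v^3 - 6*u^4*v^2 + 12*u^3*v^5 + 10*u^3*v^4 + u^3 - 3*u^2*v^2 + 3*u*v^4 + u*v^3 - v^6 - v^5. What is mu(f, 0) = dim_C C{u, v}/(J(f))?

The Hessian of f at 0 is [[0, 0], [0, 0]] with rank 0, so corank 2. A Groebner basis of the Jacobian ideal J(f) in C{u,v} is {-u^2 + v^4 - v^3/3, u^3, u^2*v + u^2/3 + v^3/9, -u^2 + u*v^2 - v^3/3}; counting standard monomials gives mu = 7. Corank 2; j^3 = u^3 is a perfect cube, so E-series; the 4-jet and mu = 7 give E_7.

7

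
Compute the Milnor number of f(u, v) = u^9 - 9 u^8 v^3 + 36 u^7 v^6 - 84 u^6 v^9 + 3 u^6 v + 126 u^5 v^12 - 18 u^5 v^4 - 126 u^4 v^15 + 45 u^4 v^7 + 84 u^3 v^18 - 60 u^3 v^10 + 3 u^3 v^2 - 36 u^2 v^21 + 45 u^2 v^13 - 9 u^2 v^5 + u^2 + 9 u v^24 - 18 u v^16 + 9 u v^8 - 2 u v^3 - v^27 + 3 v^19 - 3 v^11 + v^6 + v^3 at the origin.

The Hessian of f at 0 is [[2, 0], [0, 0]] with rank 1, so corank 1. A Groebner basis of the Jacobian ideal J(f) in C{u,v} is {v^2, u}; counting standard monomials gives mu = 2. Corank 1: A-series; mu = 2 gives A_2.

2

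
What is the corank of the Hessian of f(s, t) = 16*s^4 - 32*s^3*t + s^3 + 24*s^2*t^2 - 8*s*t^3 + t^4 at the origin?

Hessian at 0 has rank 0.

2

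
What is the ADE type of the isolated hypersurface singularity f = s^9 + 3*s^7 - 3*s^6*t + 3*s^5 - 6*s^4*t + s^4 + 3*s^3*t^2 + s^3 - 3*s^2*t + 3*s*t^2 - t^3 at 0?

The Hessian of f at 0 has rank 0. Corank 2; j^3 = (s - t)^3 is a perfect cube, so E-series; the 4-jet and mu = 6 give E_6.

E_{6}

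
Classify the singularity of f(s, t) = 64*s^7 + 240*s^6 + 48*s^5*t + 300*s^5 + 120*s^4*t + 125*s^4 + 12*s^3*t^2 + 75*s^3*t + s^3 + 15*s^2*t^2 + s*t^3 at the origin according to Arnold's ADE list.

E_7

The Hessian of f at 0 has rank 0. Corank 2; j^3 = s^3 is a perfect cube, so E-series; the 4-jet and mu = 7 give E_7.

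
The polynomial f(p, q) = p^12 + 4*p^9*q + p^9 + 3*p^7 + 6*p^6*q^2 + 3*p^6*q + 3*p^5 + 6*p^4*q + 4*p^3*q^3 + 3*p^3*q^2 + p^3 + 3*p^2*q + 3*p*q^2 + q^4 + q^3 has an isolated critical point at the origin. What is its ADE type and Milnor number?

Type E6, Milnor number mu = 6.

The Hessian of f at 0 is [[0, 0], [0, 0]] with rank 0, so corank 2. A Groebner basis of the Jacobian ideal J(f) in C{p,q} is {q^3, p^2 + 2*p*q + q^2}; counting standard monomials gives mu = 6. Corank 2; j^3 = (p + q)^3 is a perfect cube, so E-series; the 4-jet and mu = 6 give E_6.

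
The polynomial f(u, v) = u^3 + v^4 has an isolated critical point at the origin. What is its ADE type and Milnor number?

Type E6, Milnor number mu = 6.

The Hessian of f at 0 is [[0, 0], [0, 0]] with rank 0, so corank 2. A Groebner basis of the Jacobian ideal J(f) in C{u,v} is {v^3, u^2}; counting standard monomials gives mu = 6. Corank 2; j^3 = u^3 is a perfect cube, so E-series; the 4-jet and mu = 6 give E_6.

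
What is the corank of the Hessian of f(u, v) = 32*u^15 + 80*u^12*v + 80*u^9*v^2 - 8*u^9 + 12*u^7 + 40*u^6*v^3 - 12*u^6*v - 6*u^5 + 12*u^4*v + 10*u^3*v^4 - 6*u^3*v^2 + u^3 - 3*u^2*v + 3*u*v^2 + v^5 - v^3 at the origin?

The Hessian at 0 is [[0, 0], [0, 0]] of rank 0; hence corank 2.

2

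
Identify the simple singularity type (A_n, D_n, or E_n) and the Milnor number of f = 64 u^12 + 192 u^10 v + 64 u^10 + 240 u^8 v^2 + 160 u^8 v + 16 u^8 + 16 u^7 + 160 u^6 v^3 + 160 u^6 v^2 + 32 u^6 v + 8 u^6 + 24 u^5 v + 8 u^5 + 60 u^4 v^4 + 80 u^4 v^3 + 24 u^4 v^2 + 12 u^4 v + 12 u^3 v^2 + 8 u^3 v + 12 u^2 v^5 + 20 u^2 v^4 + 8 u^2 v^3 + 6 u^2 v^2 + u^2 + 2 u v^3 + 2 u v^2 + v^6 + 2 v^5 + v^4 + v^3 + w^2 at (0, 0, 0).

The Hessian of f at 0 is [[2, 0, 0], [0, 0, 0], [0, 0, 2]] with rank 2, so corank 1. A Groebner basis of the Jacobian ideal J(f) in C{u,v,w} is {v^2, u, w}; counting standard monomials gives mu = 2. Corank 1: A-series; mu = 2 gives A_2.

Type A_2, Milnor number mu = 2.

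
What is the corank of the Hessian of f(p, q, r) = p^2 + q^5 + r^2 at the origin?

1

Hessian at 0 has rank 2.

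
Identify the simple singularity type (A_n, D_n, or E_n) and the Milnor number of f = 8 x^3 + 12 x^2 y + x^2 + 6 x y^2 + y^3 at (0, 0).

The Hessian of f at 0 is [[2, 0], [0, 0]] with rank 1, so corank 1. A Groebner basis of the Jacobian ideal J(f) in C{x,y} is {y^2, x}; counting standard monomials gives mu = 2. Corank 1: A-series; mu = 2 gives A_2.

Type A2, Milnor number mu = 2.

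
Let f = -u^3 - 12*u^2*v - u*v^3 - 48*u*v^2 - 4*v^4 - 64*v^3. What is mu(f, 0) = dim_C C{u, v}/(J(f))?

The Hessian of f at 0 has rank 0. Corank 2; j^3 = -(u + 4*v)^3 is a perfect cube, so E-series; the 4-jet and mu = 7 give E_7.

7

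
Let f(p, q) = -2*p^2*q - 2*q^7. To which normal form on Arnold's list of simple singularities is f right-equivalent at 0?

The Hessian of f at 0 has rank 0. Corank 2; j^3 = -2*p^2*q has shape L^2 M (L != M), so D-series; mu = 8 gives D_8.

D8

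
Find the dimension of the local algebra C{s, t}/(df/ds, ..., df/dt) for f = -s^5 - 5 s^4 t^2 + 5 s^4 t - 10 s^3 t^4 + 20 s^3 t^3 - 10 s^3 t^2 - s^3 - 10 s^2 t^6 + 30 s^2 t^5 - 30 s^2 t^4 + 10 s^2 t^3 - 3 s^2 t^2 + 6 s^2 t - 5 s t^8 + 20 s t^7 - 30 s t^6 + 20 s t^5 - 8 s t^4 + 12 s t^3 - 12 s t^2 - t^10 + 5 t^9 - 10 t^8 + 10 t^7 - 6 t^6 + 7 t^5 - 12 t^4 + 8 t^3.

8

The Hessian of f at 0 has rank 0. Corank 2; j^3 = -(s - 2*t)^3 is a perfect cube, so E-series; the 5-jet and mu = 8 give E_8.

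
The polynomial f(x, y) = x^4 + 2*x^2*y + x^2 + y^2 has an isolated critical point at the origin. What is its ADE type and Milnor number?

Type A1, Milnor number mu = 1.

The Hessian of f at 0 has rank 2. Corank 0: nondegenerate Morse point, so A_1.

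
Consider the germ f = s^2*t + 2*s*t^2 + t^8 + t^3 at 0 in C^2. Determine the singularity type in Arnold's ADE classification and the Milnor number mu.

The Hessian of f at 0 is [[0, 0], [0, 0]] with rank 0, so corank 2. A Groebner basis of the Jacobian ideal J(f) in C{s,t} is {s^2/8 + t^7 - t^2/8, s^3 + t^3, s*t + t^2}; counting standard monomials gives mu = 9. Corank 2; j^3 = t*(s + t)^2 has shape L^2 M (L != M), so D-series; mu = 9 gives D_9.

Type D_{9}, Milnor number mu = 9.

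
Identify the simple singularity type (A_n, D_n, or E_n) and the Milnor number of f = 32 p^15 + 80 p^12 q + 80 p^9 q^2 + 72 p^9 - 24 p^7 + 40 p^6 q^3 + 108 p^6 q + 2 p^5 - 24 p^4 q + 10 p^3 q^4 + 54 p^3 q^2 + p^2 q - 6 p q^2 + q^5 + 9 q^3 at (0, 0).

Type D6, Milnor number mu = 6.

The Hessian of f at 0 is [[0, 0], [0, 0]] with rank 0, so corank 2. A Groebner basis of the Jacobian ideal J(f) in C{p,q} is {-p*q/162 + q^4 + q^2/54, p*q^2 - 3*q^3, p^2 - 967*p*q/162 + 481*q^2/54}; counting standard monomials gives mu = 6. Corank 2; j^3 = q*(p - 3*q)^2 has shape L^2 M (L != M), so D-series; mu = 6 gives D_6.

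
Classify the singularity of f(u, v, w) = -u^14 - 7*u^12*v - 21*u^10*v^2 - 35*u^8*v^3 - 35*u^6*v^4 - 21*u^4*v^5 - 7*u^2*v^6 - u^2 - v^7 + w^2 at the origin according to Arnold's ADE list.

A6

The Hessian of f at 0 is [[-2, 0, 0], [0, 0, 0], [0, 0, 2]] with rank 2, so corank 1. A Groebner basis of the Jacobian ideal J(f) in C{u,v,w} is {v^6, u, w}; counting standard monomials gives mu = 6. Corank 1: A-series; mu = 6 gives A_6.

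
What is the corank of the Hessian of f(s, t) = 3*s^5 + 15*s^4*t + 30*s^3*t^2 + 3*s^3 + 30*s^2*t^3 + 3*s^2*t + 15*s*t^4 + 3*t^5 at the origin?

2

The Hessian at 0 is [[0, 0], [0, 0]] of rank 0; hence corank 2.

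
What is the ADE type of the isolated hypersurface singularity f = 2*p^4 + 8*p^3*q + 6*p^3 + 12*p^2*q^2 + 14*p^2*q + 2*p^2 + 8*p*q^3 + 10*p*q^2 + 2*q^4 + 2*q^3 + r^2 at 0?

The Hessian of f at 0 is [[4, 0, 0], [0, 0, 0], [0, 0, 2]] with rank 2, so corank 1. A Groebner basis of the Jacobian ideal J(f) in C{p,q,r} is {q^2, p, r}; counting standard monomials gives mu = 2. Corank 1: A-series; mu = 2 gives A_2.

A2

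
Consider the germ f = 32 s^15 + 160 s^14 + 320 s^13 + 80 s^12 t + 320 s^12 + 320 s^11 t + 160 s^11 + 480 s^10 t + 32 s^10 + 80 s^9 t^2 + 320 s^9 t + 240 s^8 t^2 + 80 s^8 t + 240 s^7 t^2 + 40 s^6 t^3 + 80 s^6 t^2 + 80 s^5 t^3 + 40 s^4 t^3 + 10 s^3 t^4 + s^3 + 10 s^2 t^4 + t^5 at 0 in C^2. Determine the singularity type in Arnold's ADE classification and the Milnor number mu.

The Hessian of f at 0 has rank 0. Corank 2; j^3 = s^3 is a perfect cube, so E-series; the 5-jet and mu = 8 give E_8.

Type E_8, Milnor number mu = 8.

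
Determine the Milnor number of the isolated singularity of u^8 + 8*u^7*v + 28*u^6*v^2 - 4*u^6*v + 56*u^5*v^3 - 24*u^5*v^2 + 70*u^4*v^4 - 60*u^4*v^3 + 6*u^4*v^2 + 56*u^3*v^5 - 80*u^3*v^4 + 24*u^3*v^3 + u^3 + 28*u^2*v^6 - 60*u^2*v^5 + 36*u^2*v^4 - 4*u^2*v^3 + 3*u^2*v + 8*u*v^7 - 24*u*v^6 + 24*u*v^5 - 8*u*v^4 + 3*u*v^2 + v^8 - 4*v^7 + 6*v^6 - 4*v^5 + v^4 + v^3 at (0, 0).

The Hessian of f at 0 is [[0, 0], [0, 0]] with rank 0, so corank 2. A Groebner basis of the Jacobian ideal J(f) in C{u,v} is {v^3, u^2 + 2*u*v + v^2}; counting standard monomials gives mu = 6. Corank 2; j^3 = (u + v)^3 is a perfect cube, so E-series; the 4-jet and mu = 6 give E_6.

6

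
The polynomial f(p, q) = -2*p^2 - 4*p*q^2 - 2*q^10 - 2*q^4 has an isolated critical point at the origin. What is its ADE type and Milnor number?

The Hessian of f at 0 is [[-4, 0], [0, 0]] with rank 1, so corank 1. A Groebner basis of the Jacobian ideal J(f) in C{p,q} is {p^5, p^4*q, p + q^2}; counting standard monomials gives mu = 9. Corank 1: A-series; mu = 9 gives A_9.

Type A_{9}, Milnor number mu = 9.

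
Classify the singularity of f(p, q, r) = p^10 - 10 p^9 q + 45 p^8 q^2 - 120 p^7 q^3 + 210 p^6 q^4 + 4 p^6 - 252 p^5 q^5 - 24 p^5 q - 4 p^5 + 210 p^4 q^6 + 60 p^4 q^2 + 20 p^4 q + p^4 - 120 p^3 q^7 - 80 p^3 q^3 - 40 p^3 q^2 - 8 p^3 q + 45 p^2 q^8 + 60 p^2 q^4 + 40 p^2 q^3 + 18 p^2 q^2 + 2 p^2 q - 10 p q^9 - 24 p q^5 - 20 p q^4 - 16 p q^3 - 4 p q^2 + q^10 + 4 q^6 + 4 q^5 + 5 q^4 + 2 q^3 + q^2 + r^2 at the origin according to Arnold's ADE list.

The Hessian of f at 0 has rank 2. Corank 1: A-series; mu = 9 gives A_9.

A9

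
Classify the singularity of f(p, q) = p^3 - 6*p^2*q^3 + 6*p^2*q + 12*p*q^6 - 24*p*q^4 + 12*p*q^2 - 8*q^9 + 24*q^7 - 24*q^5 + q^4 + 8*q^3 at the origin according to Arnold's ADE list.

E6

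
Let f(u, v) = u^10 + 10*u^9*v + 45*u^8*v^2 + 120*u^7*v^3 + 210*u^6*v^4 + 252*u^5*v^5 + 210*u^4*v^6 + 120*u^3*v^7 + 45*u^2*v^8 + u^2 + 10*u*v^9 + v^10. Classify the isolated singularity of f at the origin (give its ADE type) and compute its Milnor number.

The Hessian of f at 0 has rank 1. Corank 1: A-series; mu = 9 gives A_9.

Type A_9, Milnor number mu = 9.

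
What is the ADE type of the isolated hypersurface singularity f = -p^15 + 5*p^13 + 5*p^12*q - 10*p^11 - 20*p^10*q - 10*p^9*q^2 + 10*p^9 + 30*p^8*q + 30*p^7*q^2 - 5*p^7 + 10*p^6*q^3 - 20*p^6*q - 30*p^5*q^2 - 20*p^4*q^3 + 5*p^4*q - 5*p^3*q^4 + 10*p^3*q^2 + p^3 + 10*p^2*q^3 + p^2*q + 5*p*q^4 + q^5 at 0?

D6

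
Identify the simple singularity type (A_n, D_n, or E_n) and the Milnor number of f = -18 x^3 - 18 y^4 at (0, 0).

The Hessian of f at 0 has rank 0. Corank 2; j^3 = -18*x^3 is a perfect cube, so E-series; the 4-jet and mu = 6 give E_6.

Type E_6, Milnor number mu = 6.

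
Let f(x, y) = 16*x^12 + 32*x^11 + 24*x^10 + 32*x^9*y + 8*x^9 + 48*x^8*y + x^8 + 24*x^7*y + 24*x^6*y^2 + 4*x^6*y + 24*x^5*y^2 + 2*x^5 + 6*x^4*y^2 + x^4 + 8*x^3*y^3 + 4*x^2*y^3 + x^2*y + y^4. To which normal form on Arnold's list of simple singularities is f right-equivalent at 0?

The Hessian of f at 0 has rank 0. Corank 2; j^3 = x^2*y has shape L^2 M (L != M), so D-series; mu = 5 gives D_5.

D_{5}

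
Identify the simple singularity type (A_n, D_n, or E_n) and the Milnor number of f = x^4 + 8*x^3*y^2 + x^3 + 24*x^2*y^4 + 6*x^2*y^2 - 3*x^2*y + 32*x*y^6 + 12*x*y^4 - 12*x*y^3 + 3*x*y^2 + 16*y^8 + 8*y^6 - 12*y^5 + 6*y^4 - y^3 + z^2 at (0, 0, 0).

Type E_{6}, Milnor number mu = 6.

The Hessian of f at 0 is [[0, 0, 0], [0, 0, 0], [0, 0, 2]] with rank 1, so corank 2. A Groebner basis of the Jacobian ideal J(f) in C{x,y,z} is {x^3, x^2*y - x^2/4 + x*y/2 - y^2/4, -x^2/2 + x*y^2 + x*y - y^2/2, -3*x^2/4 + 3*x*y/2 + y^3 - 3*y^2/4, z}; counting standard monomials gives mu = 6. Corank 2; j^3 = (x - y)^3 is a perfect cube, so E-series; the 4-jet and mu = 6 give E_6.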